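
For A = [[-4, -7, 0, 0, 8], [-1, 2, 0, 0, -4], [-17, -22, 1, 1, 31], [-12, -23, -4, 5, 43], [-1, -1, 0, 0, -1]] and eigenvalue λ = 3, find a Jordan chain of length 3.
v_1 = [[1, -1, 2, 0, 0]]^T, v_2 = [[0, 0, 1, 3, 0]]^T, v_3 = [[0, 0, 1, 2, 0]]^T

We seek v_1 ∈ ker((A - 3I)^3) \ ker((A - 3I)^2), then set v_{i+1} = (A - 3I) v_i.

One such chain is v_1 = [[1, -1, 2, 0, 0]]^T, v_2 = [[0, 0, 1, 3, 0]]^T, v_3 = [[0, 0, 1, 2, 0]]^T. Check: (A - 3I) v_3 = [[0, 0, 0, 0, 0]]^T = 0.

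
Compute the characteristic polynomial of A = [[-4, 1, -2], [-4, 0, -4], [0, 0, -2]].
xI - A = [[x + 4, -1, 2], [4, x, 4], [0, 0, x + 2]].

Expanding det(xI - A) along the first row:
det(xI - A) = + (x + 4)·det([[x, 4], [0, x + 2]]) - (-1)·det([[4, 4], [0, x + 2]]) + (2)·det([[4, x], [0, 0]]).

Evaluating gives χ_A(x) = x^3 + 6x^2 + 12x + 8 = (x + 2)^3.

χ_A(x) = (x + 2)^3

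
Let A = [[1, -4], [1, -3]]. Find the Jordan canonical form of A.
The characteristic polynomial is det(xI - A) = (x + 1)^2, so the eigenvalues are -1 (algebraic multiplicity 2).

For λ = -1: rank(A + I) = 1, rank((A + I)^2) = 0. The eigenspace has dimension 2 - 1 = 1, so there is 1 Jordan block; the rank sequence gives block sizes [2].

Assembling the blocks gives the Jordan form J above.

J = [[-1, 1], [0, -1]]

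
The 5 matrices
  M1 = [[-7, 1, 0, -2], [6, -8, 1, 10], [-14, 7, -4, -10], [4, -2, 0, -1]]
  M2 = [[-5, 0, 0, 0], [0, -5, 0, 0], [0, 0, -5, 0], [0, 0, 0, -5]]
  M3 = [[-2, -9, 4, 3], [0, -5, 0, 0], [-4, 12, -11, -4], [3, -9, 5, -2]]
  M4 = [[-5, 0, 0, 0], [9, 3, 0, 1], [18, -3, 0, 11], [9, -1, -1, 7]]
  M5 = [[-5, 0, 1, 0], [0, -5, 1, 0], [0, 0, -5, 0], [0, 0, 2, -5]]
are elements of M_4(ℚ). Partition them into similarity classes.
4 classes: {M1, M3}, {M2}, {M4}, {M5}

Characteristic polynomials: χ_{M1} = (x + 5)^4, χ_{M2} = (x + 5)^4, χ_{M3} = (x + 5)^4, χ_{M4} = (x - 4)(x - 3)^2(x + 5), χ_{M5} = (x + 5)^4.

{M1, M3}: invariant factors x + 5, (x + 5)^3.

{M2}: invariant factors x + 5, x + 5, x + 5, x + 5.

{M4}: invariant factors (x - 4)(x - 3)^2(x + 5).

{M5}: invariant factors x + 5, x + 5, (x + 5)^2.

Matrices are similar if and only if their invariant-factor lists agree; the partition into similarity classes is {M1, M3}, {M2}, {M4}, {M5}.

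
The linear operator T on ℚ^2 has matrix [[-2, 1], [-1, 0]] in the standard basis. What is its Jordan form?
The characteristic polynomial is det(xI - A) = (x + 1)^2, so the eigenvalues are -1 (algebraic multiplicity 2).

For λ = -1: rank(A + I) = 1, rank((A + I)^2) = 0. The eigenspace has dimension 2 - 1 = 1, so there is 1 Jordan block; the rank sequence gives block sizes [2].

Assembling the blocks gives the Jordan form J above.

J = [[-1, 1], [0, -1]]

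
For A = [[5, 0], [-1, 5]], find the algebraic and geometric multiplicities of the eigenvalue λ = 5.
algebraic multiplicity 2, geometric multiplicity 1

The characteristic polynomial is (x - 5)^2, so the factor x - 5 appears with exponent 2: the algebraic multiplicity is 2.

rank(A - 5I) = 1, so the eigenspace has dimension 2 - 1 = 1: the geometric multiplicity is 1.

Since 1 < 2, A is not diagonalizable.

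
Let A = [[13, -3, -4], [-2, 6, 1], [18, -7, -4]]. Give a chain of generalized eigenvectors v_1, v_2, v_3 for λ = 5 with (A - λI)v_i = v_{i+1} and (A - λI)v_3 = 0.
We seek v_1 ∈ ker((A - 5I)^3) \ ker((A - 5I)^2), then set v_{i+1} = (A - 5I) v_i.

One such chain is v_1 = [[1, -2, 3]]^T, v_2 = [[2, -1, 5]]^T, v_3 = [[-1, 0, -2]]^T. Check: (A - 5I) v_3 = [[0, 0, 0]]^T = 0.

v_1 = [[1, -2, 3]]^T, v_2 = [[2, -1, 5]]^T, v_3 = [[-1, 0, -2]]^T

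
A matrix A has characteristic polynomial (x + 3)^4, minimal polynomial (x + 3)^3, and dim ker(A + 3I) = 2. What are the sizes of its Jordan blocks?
Jordan blocks: (-3, 3), (-3, 1)

λ = -3: algebraic multiplicity 4 (exponent in χ_A), largest block size 3 (exponent in m_A), 2 blocks (geometric multiplicity). These force block sizes [3, 1].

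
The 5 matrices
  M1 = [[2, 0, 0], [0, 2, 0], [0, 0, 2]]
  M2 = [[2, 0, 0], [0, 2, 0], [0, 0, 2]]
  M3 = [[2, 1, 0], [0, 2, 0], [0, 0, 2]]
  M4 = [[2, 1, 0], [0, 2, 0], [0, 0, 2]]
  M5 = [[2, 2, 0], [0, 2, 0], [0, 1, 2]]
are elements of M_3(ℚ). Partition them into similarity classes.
Characteristic polynomials: χ_{M1} = (x - 2)^3, χ_{M2} = (x - 2)^3, χ_{M3} = (x - 2)^3, χ_{M4} = (x - 2)^3, χ_{M5} = (x - 2)^3.

{M1, M2}: invariant factors x - 2, x - 2, x - 2.

{M3, M4, M5}: invariant factors x - 2, (x - 2)^2.

Matrices are similar if and only if their invariant-factor lists agree; the partition into similarity classes is {M1, M2}, {M3, M4, M5}.

2 classes: {M1, M2}, {M3, M4, M5}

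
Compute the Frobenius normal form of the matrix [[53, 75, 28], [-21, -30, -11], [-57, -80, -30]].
R = [[0, 0, -5], [1, 0, -11], [0, 1, -7]]

The invariant factors of A (the non-unit diagonal entries of the Smith normal form of xI - A over ℚ[x]) are (x + 1)^2(x + 5), each dividing the next. The characteristic polynomial is their product, (x + 1)^2(x + 5).

The rational canonical form is the block-diagonal matrix of companion matrices C(f_i):
R = [[0, 0, -5], [1, 0, -11], [0, 1, -7]].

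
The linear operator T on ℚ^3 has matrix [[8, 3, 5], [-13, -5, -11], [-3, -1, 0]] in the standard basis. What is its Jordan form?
J = [[1, 1, 0], [0, 1, 1], [0, 0, 1]]

The characteristic polynomial is det(xI - A) = (x - 1)^3, so the eigenvalues are 1 (algebraic multiplicity 3).

For λ = 1: rank(A - I) = 2, rank((A - I)^2) = 1, rank((A - I)^3) = 0. The eigenspace has dimension 3 - 2 = 1, so there is 1 Jordan block; the rank sequence gives block sizes [3].

Assembling the blocks gives the Jordan form J above.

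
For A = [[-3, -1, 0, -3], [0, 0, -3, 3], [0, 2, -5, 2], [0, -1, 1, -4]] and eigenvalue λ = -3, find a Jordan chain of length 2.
We seek v_1 ∈ ker((A + 3I)^2) \ ker(A + 3I), then set v_{i+1} = (A + 3I) v_i.

One such chain is v_1 = [[2, -4, -3, 1]]^T, v_2 = [[1, 0, 0, 0]]^T. Check: (A + 3I) v_2 = [[0, 0, 0, 0]]^T = 0.

v_1 = [[2, -4, -3, 1]]^T, v_2 = [[1, 0, 0, 0]]^T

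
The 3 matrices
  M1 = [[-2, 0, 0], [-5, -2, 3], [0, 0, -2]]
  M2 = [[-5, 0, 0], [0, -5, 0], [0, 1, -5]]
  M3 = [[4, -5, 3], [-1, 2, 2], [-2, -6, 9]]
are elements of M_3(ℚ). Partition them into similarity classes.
Characteristic polynomials: χ_{M1} = (x + 2)^3, χ_{M2} = (x + 5)^3, χ_{M3} = (x - 5)^3.

{M1}: invariant factors x + 2, (x + 2)^2.

{M2}: invariant factors x + 5, (x + 5)^2.

{M3}: invariant factors (x - 5)^3.

Matrices are similar if and only if their invariant-factor lists agree; the partition into similarity classes is {M1}, {M2}, {M3}.

3 classes: {M1}, {M2}, {M3}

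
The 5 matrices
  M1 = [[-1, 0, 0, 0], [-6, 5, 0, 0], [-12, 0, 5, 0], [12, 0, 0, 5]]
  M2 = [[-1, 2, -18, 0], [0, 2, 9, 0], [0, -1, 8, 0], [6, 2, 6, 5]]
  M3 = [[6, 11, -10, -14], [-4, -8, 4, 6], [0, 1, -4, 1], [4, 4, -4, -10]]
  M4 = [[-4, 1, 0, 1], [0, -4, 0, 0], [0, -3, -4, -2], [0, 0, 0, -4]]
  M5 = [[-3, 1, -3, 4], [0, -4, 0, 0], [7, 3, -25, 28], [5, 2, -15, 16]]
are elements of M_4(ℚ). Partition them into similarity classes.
Characteristic polynomials: χ_{M1} = (x - 5)^3(x + 1), χ_{M2} = (x - 5)^3(x + 1), χ_{M3} = (x + 4)^4, χ_{M4} = (x + 4)^4, χ_{M5} = (x + 4)^4.

{M1}: invariant factors x - 5, x - 5, (x - 5)(x + 1).

{M2}: invariant factors x - 5, (x - 5)^2(x + 1).

{M3, M4, M5}: invariant factors (x + 4)^2, (x + 4)^2.

Matrices are similar if and only if their invariant-factor lists agree; the partition into similarity classes is {M1}, {M2}, {M3, M4, M5}.

3 classes: {M1}, {M2}, {M3, M4, M5}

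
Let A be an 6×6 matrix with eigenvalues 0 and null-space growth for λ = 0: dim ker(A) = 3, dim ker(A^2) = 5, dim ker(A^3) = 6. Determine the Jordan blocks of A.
Jordan blocks: (0, 3), (0, 2), (0, 1)

λ = 0: successive nullity increments [3, 2, 1] count blocks of size ≥ k; block sizes are [3, 2, 1].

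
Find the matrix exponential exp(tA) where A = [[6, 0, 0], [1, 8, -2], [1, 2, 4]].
e^{tA} = [[e^{6*t}, 0, 0], [t*e^{6*t}, (2*t + 1)*e^{6*t}, -2*t*e^{6*t}], [t*e^{6*t}, 2*t*e^{6*t}, (1 - 2*t)*e^{6*t}]]

A has Jordan form J = [[6, 1, 0], [0, 6, 0], [0, 0, 6]] with A = PJP^{-1}, so e^{tA} = P e^{tJ} P^{-1}.

For a Jordan block J_k(λ), e^{tJ_k(λ)} = e^{λt} · (I + tN + t^2 N^2/2! + ... + t^{k-1} N^{k-1}/(k-1)!) where N is the nilpotent superdiagonal part.

Assembling the blocks and conjugating back gives the entries of e^{tA} as shown above.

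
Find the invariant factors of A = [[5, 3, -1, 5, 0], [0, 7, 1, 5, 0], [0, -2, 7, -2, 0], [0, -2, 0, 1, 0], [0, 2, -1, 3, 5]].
The Jordan structure of A has elementary divisors (x - 5)^3, (x - 5), (x - 5). Arranging the block sizes at each eigenvalue in decreasing order and taking row products gives the invariant factors.

Invariant factors (smallest first, each dividing the next): x - 5, x - 5, (x - 5)^3.

Check: the last factor (x - 5)^3 is the minimal polynomial, and the product (x - 5)^5 is the characteristic polynomial.

x - 5, x - 5, (x - 5)^3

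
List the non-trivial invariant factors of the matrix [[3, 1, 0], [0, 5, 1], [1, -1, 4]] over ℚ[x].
The Jordan structure of A has elementary divisors (x - 4)^3. Arranging the block sizes at each eigenvalue in decreasing order and taking row products gives the invariant factors.

Invariant factors (smallest first, each dividing the next): (x - 4)^3.

Check: the last factor (x - 4)^3 is the minimal polynomial, and the product (x - 4)^3 is the characteristic polynomial.

(x - 4)^3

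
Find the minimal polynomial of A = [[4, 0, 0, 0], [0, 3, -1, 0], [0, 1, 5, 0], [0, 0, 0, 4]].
m_A(x) = (x - 4)^2

The characteristic polynomial factors as (x - 4)^4. The minimal polynomial is ∏(x - λ)^{k_λ} where k_λ is the size of the largest Jordan block at λ.

For λ = 4: rank(A - 4I) = 1, and the largest Jordan block has size 2 (the smallest k with rank((A - 4I)^k) = rank((A - 4I)^(k+1))).

So m_A(x) = (x - 4)^2.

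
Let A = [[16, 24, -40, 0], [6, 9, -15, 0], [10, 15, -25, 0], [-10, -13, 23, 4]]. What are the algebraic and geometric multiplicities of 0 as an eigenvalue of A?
algebraic multiplicity 3, geometric multiplicity 2

The characteristic polynomial is x^3(x - 4), so the factor x appears with exponent 3: the algebraic multiplicity is 3.

rank(A) = 2, so the eigenspace has dimension 4 - 2 = 2: the geometric multiplicity is 2.

Since 2 < 3, A is not diagonalizable.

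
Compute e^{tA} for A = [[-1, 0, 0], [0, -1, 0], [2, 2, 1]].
A has Jordan form J = [[-1, 0, 0], [0, -1, 0], [0, 0, 1]] with A = PJP^{-1}, so e^{tA} = P e^{tJ} P^{-1}.

For a Jordan block J_k(λ), e^{tJ_k(λ)} = e^{λt} · (I + tN + t^2 N^2/2! + ... + t^{k-1} N^{k-1}/(k-1)!) where N is the nilpotent superdiagonal part.

Assembling the blocks and conjugating back gives the entries of e^{tA} as shown above.

e^{tA} = [[e^{-t}, 0, 0], [0, e^{-t}, 0], [2*sinh(t), 2*sinh(t), e^{t}]]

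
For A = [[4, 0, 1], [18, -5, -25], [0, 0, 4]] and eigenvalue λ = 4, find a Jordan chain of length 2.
v_1 = [[0, -3, 1]]^T, v_2 = [[1, 2, 0]]^T

We seek v_1 ∈ ker((A - 4I)^2) \ ker(A - 4I), then set v_{i+1} = (A - 4I) v_i.

One such chain is v_1 = [[0, -3, 1]]^T, v_2 = [[1, 2, 0]]^T. Check: (A - 4I) v_2 = [[0, 0, 0]]^T = 0.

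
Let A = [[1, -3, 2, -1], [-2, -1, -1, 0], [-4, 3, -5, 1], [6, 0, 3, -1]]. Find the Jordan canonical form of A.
The characteristic polynomial is det(xI - A) = (x + 1)^3(x + 3), so the eigenvalues are -3 (algebraic multiplicity 1), -1 (algebraic multiplicity 3).

For λ = -3: algebraic multiplicity 1 gives one 1×1 block.

For λ = -1: rank(A + I) = 3, rank((A + I)^2) = 2, rank((A + I)^3) = 1. The eigenspace has dimension 4 - 3 = 1, so there is 1 Jordan block; the rank sequence gives block sizes [3].

Assembling the blocks gives the Jordan form J above.

J = [[-3, 0, 0, 0], [0, -1, 1, 0], [0, 0, -1, 1], [0, 0, 0, -1]]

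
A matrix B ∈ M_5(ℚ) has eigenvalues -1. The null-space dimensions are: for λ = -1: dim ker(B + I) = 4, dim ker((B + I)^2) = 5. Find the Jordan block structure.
λ = -1: successive nullity increments [4, 1] count blocks of size ≥ k; block sizes are [2, 1, 1, 1].

Jordan blocks: (-1, 2), (-1, 1), (-1, 1), (-1, 1)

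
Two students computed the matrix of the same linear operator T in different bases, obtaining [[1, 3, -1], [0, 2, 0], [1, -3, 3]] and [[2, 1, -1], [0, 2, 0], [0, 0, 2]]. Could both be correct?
Yes.

Two matrices over a field are similar if and only if they have the same invariant factors.

Both A and B have characteristic polynomial (x - 2)^3 and minimal polynomial (x - 2)^2. Computing further, both have invariant factors x - 2, (x - 2)^2. Hence A and B are similar.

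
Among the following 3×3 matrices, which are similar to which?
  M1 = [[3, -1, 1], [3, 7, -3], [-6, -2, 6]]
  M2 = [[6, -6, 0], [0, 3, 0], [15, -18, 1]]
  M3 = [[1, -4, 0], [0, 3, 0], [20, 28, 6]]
Characteristic polynomials: χ_{M1} = (x - 6)^2(x - 4), χ_{M2} = (x - 6)(x - 3)(x - 1), χ_{M3} = (x - 6)(x - 3)(x - 1).

{M1}: invariant factors (x - 6)^2(x - 4).

{M2, M3}: invariant factors (x - 6)(x - 3)(x - 1).

Matrices are similar if and only if their invariant-factor lists agree; the partition into similarity classes is {M1}, {M2, M3}.

2 classes: {M1}, {M2, M3}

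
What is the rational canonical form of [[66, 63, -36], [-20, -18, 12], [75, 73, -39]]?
R = [[0, 0, 36], [1, 0, -24], [0, 1, 9]]

The invariant factors of A (the non-unit diagonal entries of the Smith normal form of xI - A over ℚ[x]) are (x - 6)(x^2 - 3x + 6), each dividing the next. The characteristic polynomial is their product, (x - 6)(x^2 - 3x + 6).

The rational canonical form is the block-diagonal matrix of companion matrices C(f_i):
R = [[0, 0, 36], [1, 0, -24], [0, 1, 9]].

Note the characteristic polynomial does not split into linear factors over ℚ, so A has no Jordan form over ℚ; the rational canonical form exists over any field.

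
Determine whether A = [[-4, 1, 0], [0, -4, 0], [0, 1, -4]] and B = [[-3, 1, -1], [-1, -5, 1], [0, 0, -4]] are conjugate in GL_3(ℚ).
Yes.

Two matrices over a field are similar if and only if they have the same invariant factors.

Both A and B have characteristic polynomial (x + 4)^3 and minimal polynomial (x + 4)^2. Computing further, both have invariant factors x + 4, (x + 4)^2. Hence A and B are similar.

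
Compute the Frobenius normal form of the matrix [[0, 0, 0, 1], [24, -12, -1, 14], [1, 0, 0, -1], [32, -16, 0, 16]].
The invariant factors of A (the non-unit diagonal entries of the Smith normal form of xI - A over ℚ[x]) are (x - 2)^3(x + 2), each dividing the next. The characteristic polynomial is their product, (x - 2)^3(x + 2).

The rational canonical form is the block-diagonal matrix of companion matrices C(f_i):
R = [[0, 0, 0, 16], [1, 0, 0, -16], [0, 1, 0, 0], [0, 0, 1, 4]].

R = [[0, 0, 0, 16], [1, 0, 0, -16], [0, 1, 0, 0], [0, 0, 1, 4]]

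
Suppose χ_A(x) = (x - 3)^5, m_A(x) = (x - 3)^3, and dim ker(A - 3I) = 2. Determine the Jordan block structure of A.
Jordan blocks: (3, 3), (3, 2)

λ = 3: algebraic multiplicity 5 (exponent in χ_A), largest block size 3 (exponent in m_A), 2 blocks (geometric multiplicity). These force block sizes [3, 2].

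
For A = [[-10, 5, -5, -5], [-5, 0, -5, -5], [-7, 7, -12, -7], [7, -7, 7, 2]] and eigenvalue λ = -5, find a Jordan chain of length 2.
v_1 = [[1, 0, 0, 0]]^T, v_2 = [[-5, -5, -7, 7]]^T

We seek v_1 ∈ ker((A + 5I)^2) \ ker(A + 5I), then set v_{i+1} = (A + 5I) v_i.

One such chain is v_1 = [[1, 0, 0, 0]]^T, v_2 = [[-5, -5, -7, 7]]^T. Check: (A + 5I) v_2 = [[0, 0, 0, 0]]^T = 0.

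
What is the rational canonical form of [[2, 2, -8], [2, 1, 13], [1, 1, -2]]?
R = [[0, 0, -4], [1, 0, 13], [0, 1, 1]]

The invariant factors of A (the non-unit diagonal entries of the Smith normal form of xI - A over ℚ[x]) are (x - 4)(x^2 + 3x - 1), each dividing the next. The characteristic polynomial is their product, (x - 4)(x^2 + 3x - 1).

The rational canonical form is the block-diagonal matrix of companion matrices C(f_i):
R = [[0, 0, -4], [1, 0, 13], [0, 1, 1]].

Note the characteristic polynomial does not split into linear factors over ℚ, so A has no Jordan form over ℚ; the rational canonical form exists over any field.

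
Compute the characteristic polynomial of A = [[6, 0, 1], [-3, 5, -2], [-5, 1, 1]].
χ_A(x) = (x - 4)^3

xI - A = [[x - 6, 0, -1], [3, x - 5, 2], [5, -1, x - 1]].

Expanding det(xI - A) along the first row:
det(xI - A) = + (x - 6)·det([[x - 5, 2], [-1, x - 1]]) - (0)·det([[3, 2], [5, x - 1]]) + (-1)·det([[3, x - 5], [5, -1]]).

Evaluating gives χ_A(x) = x^3 - 12x^2 + 48x - 64 = (x - 4)^3.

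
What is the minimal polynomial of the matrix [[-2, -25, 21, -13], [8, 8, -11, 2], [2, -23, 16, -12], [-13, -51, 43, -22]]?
The characteristic polynomial factors as (x - 5)^2(x + 5)^2. The minimal polynomial is ∏(x - λ)^{k_λ} where k_λ is the size of the largest Jordan block at λ.

For λ = -5: rank(A + 5I) = 3, and the largest Jordan block has size 2 (the smallest k with rank((A + 5I)^k) = rank((A + 5I)^(k+1))).
For λ = 5: rank(A - 5I) = 3, and the largest Jordan block has size 2 (the smallest k with rank((A - 5I)^k) = rank((A - 5I)^(k+1))).

So m_A(x) = (x - 5)^2(x + 5)^2.

m_A(x) = (x - 5)^2(x + 5)^2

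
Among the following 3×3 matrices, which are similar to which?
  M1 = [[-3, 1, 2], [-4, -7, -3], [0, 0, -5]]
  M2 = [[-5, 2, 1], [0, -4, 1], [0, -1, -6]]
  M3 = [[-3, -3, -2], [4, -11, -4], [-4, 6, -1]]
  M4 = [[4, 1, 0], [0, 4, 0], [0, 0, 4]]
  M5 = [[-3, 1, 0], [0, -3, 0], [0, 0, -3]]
Characteristic polynomials: χ_{M1} = (x + 5)^3, χ_{M2} = (x + 5)^3, χ_{M3} = (x + 5)^3, χ_{M4} = (x - 4)^3, χ_{M5} = (x + 3)^3.

{M1, M2}: invariant factors (x + 5)^3.

{M3}: invariant factors x + 5, (x + 5)^2.

{M4}: invariant factors x - 4, (x - 4)^2.

{M5}: invariant factors x + 3, (x + 3)^2.

Matrices are similar if and only if their invariant-factor lists agree; the partition into similarity classes is {M1, M2}, {M3}, {M4}, {M5}.

4 classes: {M1, M2}, {M3}, {M4}, {M5}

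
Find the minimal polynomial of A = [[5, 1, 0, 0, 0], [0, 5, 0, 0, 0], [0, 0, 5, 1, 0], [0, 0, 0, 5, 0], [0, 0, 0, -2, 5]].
The characteristic polynomial factors as (x - 5)^5. The minimal polynomial is ∏(x - λ)^{k_λ} where k_λ is the size of the largest Jordan block at λ.

For λ = 5: rank(A - 5I) = 2, and the largest Jordan block has size 2 (the smallest k with rank((A - 5I)^k) = rank((A - 5I)^(k+1))).

So m_A(x) = (x - 5)^2.

m_A(x) = (x - 5)^2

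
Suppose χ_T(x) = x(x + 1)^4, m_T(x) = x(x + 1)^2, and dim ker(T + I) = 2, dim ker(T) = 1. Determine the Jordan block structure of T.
Jordan blocks: (-1, 2), (-1, 2), (0, 1)

λ = -1: algebraic multiplicity 4 (exponent in χ_T), largest block size 2 (exponent in m_T), 2 blocks (geometric multiplicity). These force block sizes [2, 2].
λ = 0: algebraic multiplicity 1 (exponent in χ_T), largest block size 1 (exponent in m_T), 1 block (geometric multiplicity). This forces block sizes [1].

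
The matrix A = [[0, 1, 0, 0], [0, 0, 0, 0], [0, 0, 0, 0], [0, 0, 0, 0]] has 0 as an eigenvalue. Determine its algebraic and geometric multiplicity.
algebraic multiplicity 4, geometric multiplicity 3

The characteristic polynomial is x^4, so the factor x appears with exponent 4: the algebraic multiplicity is 4.

rank(A) = 1, so the eigenspace has dimension 4 - 1 = 3: the geometric multiplicity is 3.

Since 3 < 4, A is not diagonalizable.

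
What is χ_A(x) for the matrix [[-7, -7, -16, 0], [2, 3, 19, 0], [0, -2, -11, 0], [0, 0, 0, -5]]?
xI - A = [[x + 7, 7, 16, 0], [-2, x - 3, -19, 0], [0, 2, x + 11, 0], [0, 0, 0, x + 5]].

Expanding det(xI - A) along the first row:
det(xI - A) = + (x + 7)·det([[x - 3, -19, 0], [2, x + 11, 0], [0, 0, x + 5]]) - (7)·det([[-2, -19, 0], [0, x + 11, 0], [0, 0, x + 5]]) + (16)·det([[-2, x - 3, 0], [0, 2, 0], [0, 0, x + 5]]) - (0)·det([[-2, x - 3, -19], [0, 2, x + 11], [0, 0, 0]]).

Evaluating gives χ_A(x) = x^4 + 20x^3 + 150x^2 + 500x + 625 = (x + 5)^4.

χ_A(x) = (x + 5)^4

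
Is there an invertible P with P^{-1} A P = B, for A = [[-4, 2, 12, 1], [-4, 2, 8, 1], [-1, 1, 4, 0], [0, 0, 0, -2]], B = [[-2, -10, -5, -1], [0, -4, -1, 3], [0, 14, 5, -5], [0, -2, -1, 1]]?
Both have characteristic polynomial (x - 2)^2(x + 2)^2, but the minimal polynomial of A is (x - 2)^2(x + 2)^2 while the minimal polynomial of B is (x - 2)^2(x + 2). The minimal polynomial is a similarity invariant, so A and B are not similar.

No.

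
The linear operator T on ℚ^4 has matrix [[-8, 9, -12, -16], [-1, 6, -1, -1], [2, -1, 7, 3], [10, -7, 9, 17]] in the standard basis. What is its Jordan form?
The characteristic polynomial is det(xI - A) = (x - 6)^2(x - 5)^2, so the eigenvalues are 5 (algebraic multiplicity 2), 6 (algebraic multiplicity 2).

For λ = 5: rank(A - 5I) = 3, rank((A - 5I)^2) = 2. The eigenspace has dimension 4 - 3 = 1, so there is 1 Jordan block; the rank sequence gives block sizes [2].

For λ = 6: rank(A - 6I) = 3, rank((A - 6I)^2) = 2. The eigenspace has dimension 4 - 3 = 1, so there is 1 Jordan block; the rank sequence gives block sizes [2].

Assembling the blocks gives the Jordan form J above.

J = [[5, 1, 0, 0], [0, 5, 0, 0], [0, 0, 6, 1], [0, 0, 0, 6]]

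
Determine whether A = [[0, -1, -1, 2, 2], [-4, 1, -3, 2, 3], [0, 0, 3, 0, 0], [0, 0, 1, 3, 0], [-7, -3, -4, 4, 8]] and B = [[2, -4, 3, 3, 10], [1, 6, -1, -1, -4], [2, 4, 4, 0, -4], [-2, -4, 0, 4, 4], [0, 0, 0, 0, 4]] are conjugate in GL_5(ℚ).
No.

trace(A) = 15 but trace(B) = 20. The trace is a similarity invariant, so A and B are not similar.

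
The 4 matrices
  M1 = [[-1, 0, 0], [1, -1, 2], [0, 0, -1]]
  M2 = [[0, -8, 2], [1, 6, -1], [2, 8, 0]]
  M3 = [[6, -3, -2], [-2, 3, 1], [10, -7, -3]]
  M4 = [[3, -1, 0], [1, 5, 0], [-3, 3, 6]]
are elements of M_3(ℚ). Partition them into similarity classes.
Characteristic polynomials: χ_{M1} = (x + 1)^3, χ_{M2} = (x - 2)^3, χ_{M3} = (x - 2)^3, χ_{M4} = (x - 6)(x - 4)^2.

{M1}: invariant factors x + 1, (x + 1)^2.

{M2}: invariant factors x - 2, (x - 2)^2.

{M3}: invariant factors (x - 2)^3.

{M4}: invariant factors (x - 6)(x - 4)^2.

Matrices are similar if and only if their invariant-factor lists agree; the partition into similarity classes is {M1}, {M2}, {M3}, {M4}.

4 classes: {M1}, {M2}, {M3}, {M4}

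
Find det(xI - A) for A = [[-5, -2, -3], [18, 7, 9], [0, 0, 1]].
χ_A(x) = (x - 1)^3

xI - A = [[x + 5, 2, 3], [-18, x - 7, -9], [0, 0, x - 1]].

Expanding det(xI - A) along the first row:
det(xI - A) = + (x + 5)·det([[x - 7, -9], [0, x - 1]]) - (2)·det([[-18, -9], [0, x - 1]]) + (3)·det([[-18, x - 7], [0, 0]]).

Evaluating gives χ_A(x) = x^3 - 3x^2 + 3x - 1 = (x - 1)^3.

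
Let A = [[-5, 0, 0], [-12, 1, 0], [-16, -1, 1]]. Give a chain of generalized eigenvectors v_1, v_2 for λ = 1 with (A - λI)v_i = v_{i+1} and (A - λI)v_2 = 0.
We seek v_1 ∈ ker((A - I)^2) \ ker(A - I), then set v_{i+1} = (A - I) v_i.

One such chain is v_1 = [[0, 1, 1]]^T, v_2 = [[0, 0, -1]]^T. Check: (A - I) v_2 = [[0, 0, 0]]^T = 0.

v_1 = [[0, 1, 1]]^T, v_2 = [[0, 0, -1]]^T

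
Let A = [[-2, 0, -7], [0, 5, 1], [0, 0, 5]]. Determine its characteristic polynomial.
xI - A = [[x + 2, 0, 7], [0, x - 5, -1], [0, 0, x - 5]].

Expanding det(xI - A) along the first row:
det(xI - A) = + (x + 2)·det([[x - 5, -1], [0, x - 5]]) - (0)·det([[0, -1], [0, x - 5]]) + (7)·det([[0, x - 5], [0, 0]]).

Evaluating gives χ_A(x) = x^3 - 8x^2 + 5x + 50 = (x - 5)^2(x + 2).

χ_A(x) = (x - 5)^2(x + 2)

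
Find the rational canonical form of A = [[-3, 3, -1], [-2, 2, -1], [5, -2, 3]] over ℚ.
The invariant factors of A (the non-unit diagonal entries of the Smith normal form of xI - A over ℚ[x]) are (x + 1)(x^2 - 3x + 3), each dividing the next. The characteristic polynomial is their product, (x + 1)(x^2 - 3x + 3).

The rational canonical form is the block-diagonal matrix of companion matrices C(f_i):
R = [[0, 0, -3], [1, 0, 0], [0, 1, 2]].

Note the characteristic polynomial does not split into linear factors over ℚ, so A has no Jordan form over ℚ; the rational canonical form exists over any field.

R = [[0, 0, -3], [1, 0, 0], [0, 1, 2]]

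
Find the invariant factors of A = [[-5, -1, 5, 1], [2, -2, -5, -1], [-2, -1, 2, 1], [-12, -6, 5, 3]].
x + 3, (x - 2)^2(x + 3)

The Jordan structure of A has elementary divisors (x + 3), (x + 3), (x - 2)^2. Arranging the block sizes at each eigenvalue in decreasing order and taking row products gives the invariant factors.

Invariant factors (smallest first, each dividing the next): x + 3, (x - 2)^2(x + 3).

Check: the last factor (x - 2)^2(x + 3) is the minimal polynomial, and the product (x - 2)^2(x + 3)^2 is the characteristic polynomial.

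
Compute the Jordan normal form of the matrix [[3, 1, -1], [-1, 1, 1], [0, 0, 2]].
The characteristic polynomial is det(xI - A) = (x - 2)^3, so the eigenvalues are 2 (algebraic multiplicity 3).

For λ = 2: rank(A - 2I) = 1, rank((A - 2I)^2) = 0. The eigenspace has dimension 3 - 1 = 2, so there are 2 Jordan blocks; the rank sequence gives block sizes [2, 1].

Assembling the blocks gives the Jordan form J above.

J = [[2, 1, 0], [0, 2, 0], [0, 0, 2]]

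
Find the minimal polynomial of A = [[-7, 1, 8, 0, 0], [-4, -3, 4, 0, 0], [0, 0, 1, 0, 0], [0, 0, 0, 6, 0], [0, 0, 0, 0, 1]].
The characteristic polynomial factors as (x - 6)(x - 1)^2(x + 5)^2. The minimal polynomial is ∏(x - λ)^{k_λ} where k_λ is the size of the largest Jordan block at λ.

For λ = -5: rank(A + 5I) = 4, and the largest Jordan block has size 2 (the smallest k with rank((A + 5I)^k) = rank((A + 5I)^(k+1))).
For λ = 1: rank(A - I) = 3, and the largest Jordan block has size 1 (the smallest k with rank((A - I)^k) = rank((A - I)^(k+1))).
For λ = 6: rank(A - 6I) = 4, and the largest Jordan block has size 1 (the smallest k with rank((A - 6I)^k) = rank((A - 6I)^(k+1))).

So m_A(x) = (x - 6)(x - 1)(x + 5)^2.

m_A(x) = (x - 6)(x - 1)(x + 5)^2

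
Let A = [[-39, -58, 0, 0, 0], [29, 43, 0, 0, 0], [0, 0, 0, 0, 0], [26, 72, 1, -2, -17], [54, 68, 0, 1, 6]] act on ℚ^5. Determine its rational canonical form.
The invariant factors of A (the non-unit diagonal entries of the Smith normal form of xI - A over ℚ[x]) are x^2 - 4x + 5, x(x^2 - 4x + 5), each dividing the next. The characteristic polynomial is their product, x(x^2 - 4x + 5)^2.

The rational canonical form is the block-diagonal matrix of companion matrices C(f_i):
R = [[0, -5, 0, 0, 0], [1, 4, 0, 0, 0], [0, 0, 0, 0, 0], [0, 0, 1, 0, -5], [0, 0, 0, 1, 4]].

Note the characteristic polynomial does not split into linear factors over ℚ, so A has no Jordan form over ℚ; the rational canonical form exists over any field.

R = [[0, -5, 0, 0, 0], [1, 4, 0, 0, 0], [0, 0, 0, 0, 0], [0, 0, 1, 0, -5], [0, 0, 0, 1, 4]]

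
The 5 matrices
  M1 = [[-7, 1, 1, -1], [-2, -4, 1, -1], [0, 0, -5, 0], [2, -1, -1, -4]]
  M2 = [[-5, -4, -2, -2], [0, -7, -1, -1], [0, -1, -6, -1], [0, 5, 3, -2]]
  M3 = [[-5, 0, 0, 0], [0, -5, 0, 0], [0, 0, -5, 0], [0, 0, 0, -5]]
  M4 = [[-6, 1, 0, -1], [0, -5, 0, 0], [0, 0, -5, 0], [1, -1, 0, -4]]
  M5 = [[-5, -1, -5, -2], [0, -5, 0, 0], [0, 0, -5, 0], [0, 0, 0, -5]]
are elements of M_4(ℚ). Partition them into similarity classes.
Characteristic polynomials: χ_{M1} = (x + 5)^4, χ_{M2} = (x + 5)^4, χ_{M3} = (x + 5)^4, χ_{M4} = (x + 5)^4, χ_{M5} = (x + 5)^4.

{M1, M4, M5}: invariant factors x + 5, x + 5, (x + 5)^2.

{M2}: invariant factors x + 5, (x + 5)^3.

{M3}: invariant factors x + 5, x + 5, x + 5, x + 5.

Matrices are similar if and only if their invariant-factor lists agree; the partition into similarity classes is {M1, M4, M5}, {M2}, {M3}.

3 classes: {M1, M4, M5}, {M2}, {M3}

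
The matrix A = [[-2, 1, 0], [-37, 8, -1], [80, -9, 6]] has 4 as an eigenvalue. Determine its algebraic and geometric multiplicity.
The characteristic polynomial is (x - 4)^3, so the factor x - 4 appears with exponent 3: the algebraic multiplicity is 3.

rank(A - 4I) = 2, so the eigenspace has dimension 3 - 2 = 1: the geometric multiplicity is 1.

Since 1 < 3, A is not diagonalizable.

algebraic multiplicity 3, geometric multiplicity 1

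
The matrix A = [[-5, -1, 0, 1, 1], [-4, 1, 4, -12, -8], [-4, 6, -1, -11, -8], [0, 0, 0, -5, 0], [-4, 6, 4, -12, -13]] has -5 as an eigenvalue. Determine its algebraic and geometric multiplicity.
algebraic multiplicity 4, geometric multiplicity 2

The characteristic polynomial is (x + 3)(x + 5)^4, so the factor x + 5 appears with exponent 4: the algebraic multiplicity is 4.

rank(A + 5I) = 3, so the eigenspace has dimension 5 - 3 = 2: the geometric multiplicity is 2.

Since 2 < 4, A is not diagonalizable.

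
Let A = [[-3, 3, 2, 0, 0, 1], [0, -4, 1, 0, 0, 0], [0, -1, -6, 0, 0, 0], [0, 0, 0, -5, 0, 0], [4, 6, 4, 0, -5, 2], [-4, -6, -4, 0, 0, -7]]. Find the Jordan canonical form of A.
The characteristic polynomial is det(xI - A) = (x + 5)^6, so the eigenvalues are -5 (algebraic multiplicity 6).

For λ = -5: rank(A + 5I) = 2, rank((A + 5I)^2) = 1, rank((A + 5I)^3) = 0. The eigenspace has dimension 6 - 2 = 4, so there are 4 Jordan blocks; the rank sequence gives block sizes [3, 1, 1, 1].

Assembling the blocks gives the Jordan form J above.

J = [[-5, 1, 0, 0, 0, 0], [0, -5, 1, 0, 0, 0], [0, 0, -5, 0, 0, 0], [0, 0, 0, -5, 0, 0], [0, 0, 0, 0, -5, 0], [0, 0, 0, 0, 0, -5]]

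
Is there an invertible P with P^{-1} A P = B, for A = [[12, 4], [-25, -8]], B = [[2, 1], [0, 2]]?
Two matrices over a field are similar if and only if they have the same invariant factors.

Both A and B have characteristic polynomial (x - 2)^2 and minimal polynomial (x - 2)^2. Computing further, both have invariant factors (x - 2)^2. Hence A and B are similar.

Yes.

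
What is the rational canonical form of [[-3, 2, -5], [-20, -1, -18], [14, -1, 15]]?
R = [[0, 0, 25], [1, 0, -35], [0, 1, 11]]

The invariant factors of A (the non-unit diagonal entries of the Smith normal form of xI - A over ℚ[x]) are (x - 5)^2(x - 1), each dividing the next. The characteristic polynomial is their product, (x - 5)^2(x - 1).

The rational canonical form is the block-diagonal matrix of companion matrices C(f_i):
R = [[0, 0, 25], [1, 0, -35], [0, 1, 11]].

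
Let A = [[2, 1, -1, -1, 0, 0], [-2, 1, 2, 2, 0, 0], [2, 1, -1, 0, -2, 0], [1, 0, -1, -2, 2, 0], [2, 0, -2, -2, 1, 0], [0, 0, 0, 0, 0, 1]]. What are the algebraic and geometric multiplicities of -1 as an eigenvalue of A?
The characteristic polynomial is (x - 1)^4(x + 1)^2, so the factor x + 1 appears with exponent 2: the algebraic multiplicity is 2.

rank(A + I) = 5, so the eigenspace has dimension 6 - 5 = 1: the geometric multiplicity is 1.

Since 1 < 2, A is not diagonalizable.

algebraic multiplicity 2, geometric multiplicity 1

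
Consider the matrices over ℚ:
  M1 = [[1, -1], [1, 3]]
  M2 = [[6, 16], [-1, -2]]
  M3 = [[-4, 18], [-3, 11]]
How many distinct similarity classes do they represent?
Characteristic polynomials: χ_{M1} = (x - 2)^2, χ_{M2} = (x - 2)^2, χ_{M3} = (x - 5)(x - 2).

{M1, M2}: invariant factors (x - 2)^2.

{M3}: invariant factors (x - 5)(x - 2).

Matrices are similar if and only if their invariant-factor lists agree; the partition into similarity classes is {M1, M2}, {M3}.

2 classes: {M1, M2}, {M3}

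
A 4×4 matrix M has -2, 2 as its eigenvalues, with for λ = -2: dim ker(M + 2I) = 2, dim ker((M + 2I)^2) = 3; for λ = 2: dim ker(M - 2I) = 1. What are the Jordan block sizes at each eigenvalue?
Jordan blocks: (-2, 2), (-2, 1), (2, 1)

λ = -2: successive nullity increments [2, 1] count blocks of size ≥ k; block sizes are [2, 1].
λ = 2: successive nullity increments [1] count blocks of size ≥ k; block sizes are [1].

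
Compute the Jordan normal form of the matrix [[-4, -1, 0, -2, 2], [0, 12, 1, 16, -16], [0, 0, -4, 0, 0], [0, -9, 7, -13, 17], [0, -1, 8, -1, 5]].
J = [[-4, 1, 0, 0, 0], [0, -4, 1, 0, 0], [0, 0, -4, 0, 0], [0, 0, 0, 4, 1], [0, 0, 0, 0, 4]]

The characteristic polynomial is det(xI - A) = (x - 4)^2(x + 4)^3, so the eigenvalues are -4 (algebraic multiplicity 3), 4 (algebraic multiplicity 2).

For λ = -4: rank(A + 4I) = 4, rank((A + 4I)^2) = 3, rank((A + 4I)^3) = 2. The eigenspace has dimension 5 - 4 = 1, so there is 1 Jordan block; the rank sequence gives block sizes [3].

For λ = 4: rank(A - 4I) = 4, rank((A - 4I)^2) = 3. The eigenspace has dimension 5 - 4 = 1, so there is 1 Jordan block; the rank sequence gives block sizes [2].

Assembling the blocks gives the Jordan form J above.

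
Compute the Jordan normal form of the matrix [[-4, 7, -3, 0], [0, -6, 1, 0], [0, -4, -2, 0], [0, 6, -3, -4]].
J = [[-4, 1, 0, 0], [0, -4, 1, 0], [0, 0, -4, 0], [0, 0, 0, -4]]

The characteristic polynomial is det(xI - A) = (x + 4)^4, so the eigenvalues are -4 (algebraic multiplicity 4).

For λ = -4: rank(A + 4I) = 2, rank((A + 4I)^2) = 1, rank((A + 4I)^3) = 0. The eigenspace has dimension 4 - 2 = 2, so there are 2 Jordan blocks; the rank sequence gives block sizes [3, 1].

Assembling the blocks gives the Jordan form J above.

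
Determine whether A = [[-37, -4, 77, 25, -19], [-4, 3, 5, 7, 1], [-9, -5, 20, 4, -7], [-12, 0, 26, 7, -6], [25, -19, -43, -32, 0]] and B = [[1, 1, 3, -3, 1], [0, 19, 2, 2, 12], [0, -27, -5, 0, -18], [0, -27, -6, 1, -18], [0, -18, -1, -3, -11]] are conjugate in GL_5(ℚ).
No.

trace(A) = -7 but trace(B) = 5. The trace is a similarity invariant, so A and B are not similar.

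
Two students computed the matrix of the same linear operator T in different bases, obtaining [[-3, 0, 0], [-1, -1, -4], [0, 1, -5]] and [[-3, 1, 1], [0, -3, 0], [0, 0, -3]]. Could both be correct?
No.

Both have characteristic polynomial (x + 3)^3, but the minimal polynomial of A is (x + 3)^3 while the minimal polynomial of B is (x + 3)^2. The minimal polynomial is a similarity invariant, so A and B are not similar.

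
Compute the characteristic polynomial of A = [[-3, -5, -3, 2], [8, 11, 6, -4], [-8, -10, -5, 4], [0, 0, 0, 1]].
xI - A = [[x + 3, 5, 3, -2], [-8, x - 11, -6, 4], [8, 10, x + 5, -4], [0, 0, 0, x - 1]].

Expanding det(xI - A) along the first row:
det(xI - A) = + (x + 3)·det([[x - 11, -6, 4], [10, x + 5, -4], [0, 0, x - 1]]) - (5)·det([[-8, -6, 4], [8, x + 5, -4], [0, 0, x - 1]]) + (3)·det([[-8, x - 11, 4], [8, 10, -4], [0, 0, x - 1]]) - (-2)·det([[-8, x - 11, -6], [8, 10, x + 5], [0, 0, 0]]).

Evaluating gives χ_A(x) = x^4 - 4x^3 + 6x^2 - 4x + 1 = (x - 1)^4.

χ_A(x) = (x - 1)^4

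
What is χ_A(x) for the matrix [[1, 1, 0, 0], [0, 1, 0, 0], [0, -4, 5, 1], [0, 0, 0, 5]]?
χ_A(x) = (x - 5)^2(x - 1)^2

xI - A = [[x - 1, -1, 0, 0], [0, x - 1, 0, 0], [0, 4, x - 5, -1], [0, 0, 0, x - 5]].

Expanding det(xI - A) along the first row:
det(xI - A) = + (x - 1)·det([[x - 1, 0, 0], [4, x - 5, -1], [0, 0, x - 5]]) - (-1)·det([[0, 0, 0], [0, x - 5, -1], [0, 0, x - 5]]) + (0)·det([[0, x - 1, 0], [0, 4, -1], [0, 0, x - 5]]) - (0)·det([[0, x - 1, 0], [0, 4, x - 5], [0, 0, 0]]).

Evaluating gives χ_A(x) = x^4 - 12x^3 + 46x^2 - 60x + 25 = (x - 5)^2(x - 1)^2.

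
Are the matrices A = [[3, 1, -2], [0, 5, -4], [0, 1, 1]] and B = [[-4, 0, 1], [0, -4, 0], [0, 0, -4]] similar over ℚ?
trace(A) = 9 but trace(B) = -12. The trace is a similarity invariant, so A and B are not similar.

No.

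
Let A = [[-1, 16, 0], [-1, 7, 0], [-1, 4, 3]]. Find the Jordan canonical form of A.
J = [[3, 1, 0], [0, 3, 0], [0, 0, 3]]

The characteristic polynomial is det(xI - A) = (x - 3)^3, so the eigenvalues are 3 (algebraic multiplicity 3).

For λ = 3: rank(A - 3I) = 1, rank((A - 3I)^2) = 0. The eigenspace has dimension 3 - 1 = 2, so there are 2 Jordan blocks; the rank sequence gives block sizes [2, 1].

Assembling the blocks gives the Jordan form J above.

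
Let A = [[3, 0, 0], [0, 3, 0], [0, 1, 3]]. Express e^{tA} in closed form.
A has Jordan form J = [[3, 1, 0], [0, 3, 0], [0, 0, 3]] with A = PJP^{-1}, so e^{tA} = P e^{tJ} P^{-1}.

For a Jordan block J_k(λ), e^{tJ_k(λ)} = e^{λt} · (I + tN + t^2 N^2/2! + ... + t^{k-1} N^{k-1}/(k-1)!) where N is the nilpotent superdiagonal part.

Assembling the blocks and conjugating back gives the entries of e^{tA} as shown above.

e^{tA} = [[e^{3*t}, 0, 0], [0, e^{3*t}, 0], [0, t*e^{3*t}, e^{3*t}]]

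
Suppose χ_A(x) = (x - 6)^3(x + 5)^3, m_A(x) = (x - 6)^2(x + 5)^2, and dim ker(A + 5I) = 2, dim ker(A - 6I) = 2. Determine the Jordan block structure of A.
λ = -5: algebraic multiplicity 3 (exponent in χ_A), largest block size 2 (exponent in m_A), 2 blocks (geometric multiplicity). These force block sizes [2, 1].
λ = 6: algebraic multiplicity 3 (exponent in χ_A), largest block size 2 (exponent in m_A), 2 blocks (geometric multiplicity). These force block sizes [2, 1].

Jordan blocks: (-5, 2), (-5, 1), (6, 2), (6, 1)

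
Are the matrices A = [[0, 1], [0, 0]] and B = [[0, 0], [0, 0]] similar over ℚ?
Both have characteristic polynomial x^2, but the minimal polynomial of A is x^2 while the minimal polynomial of B is x. The minimal polynomial is a similarity invariant, so A and B are not similar.

No.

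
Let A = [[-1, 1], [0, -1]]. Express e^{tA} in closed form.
e^{tA} = [[e^{-t}, t*e^{-t}], [0, e^{-t}]]

A has Jordan form J = [[-1, 1], [0, -1]] with A = PJP^{-1}, so e^{tA} = P e^{tJ} P^{-1}.

For a Jordan block J_k(λ), e^{tJ_k(λ)} = e^{λt} · (I + tN + t^2 N^2/2! + ... + t^{k-1} N^{k-1}/(k-1)!) where N is the nilpotent superdiagonal part.

Assembling the blocks and conjugating back gives the entries of e^{tA} as shown above.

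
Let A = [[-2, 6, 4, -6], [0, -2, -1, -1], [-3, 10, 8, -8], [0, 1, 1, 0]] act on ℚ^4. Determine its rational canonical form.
The invariant factors of A (the non-unit diagonal entries of the Smith normal form of xI - A over ℚ[x]) are (x - 2)^2(x - 1)(x + 1), each dividing the next. The characteristic polynomial is their product, (x - 2)^2(x - 1)(x + 1).

The rational canonical form is the block-diagonal matrix of companion matrices C(f_i):
R = [[0, 0, 0, 4], [1, 0, 0, -4], [0, 1, 0, -3], [0, 0, 1, 4]].

R = [[0, 0, 0, 4], [1, 0, 0, -4], [0, 1, 0, -3], [0, 0, 1, 4]]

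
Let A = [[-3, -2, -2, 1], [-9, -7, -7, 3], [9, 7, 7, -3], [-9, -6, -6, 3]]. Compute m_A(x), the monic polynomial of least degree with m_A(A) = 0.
m_A(x) = x^2

The characteristic polynomial factors as x^4. The minimal polynomial is ∏(x - λ)^{k_λ} where k_λ is the size of the largest Jordan block at λ.

For λ = 0: rank(A) = 2, and the largest Jordan block has size 2 (the smallest k with rank(A^k) = rank(A^(k+1))).

So m_A(x) = x^2.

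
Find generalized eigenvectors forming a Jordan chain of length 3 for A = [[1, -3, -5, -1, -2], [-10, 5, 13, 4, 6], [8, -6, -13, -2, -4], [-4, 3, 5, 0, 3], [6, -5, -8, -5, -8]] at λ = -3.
We seek v_1 ∈ ker((A + 3I)^3) \ ker((A + 3I)^2), then set v_{i+1} = (A + 3I) v_i.

One such chain is v_1 = [[2, -7, 7, 0, -2]]^T, v_2 = [[-2, 3, -4, 0, 1]]^T, v_3 = [[1, -2, 2, 0, 0]]^T. Check: (A + 3I) v_3 = [[0, 0, 0, 0, 0]]^T = 0.

v_1 = [[2, -7, 7, 0, -2]]^T, v_2 = [[-2, 3, -4, 0, 1]]^T, v_3 = [[1, -2, 2, 0, 0]]^T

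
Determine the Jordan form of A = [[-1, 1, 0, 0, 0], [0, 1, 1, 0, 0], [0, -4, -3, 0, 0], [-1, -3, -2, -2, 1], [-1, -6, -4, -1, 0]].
The characteristic polynomial is det(xI - A) = (x + 1)^5, so the eigenvalues are -1 (algebraic multiplicity 5).

For λ = -1: rank(A + I) = 3, rank((A + I)^2) = 1, rank((A + I)^3) = 0. The eigenspace has dimension 5 - 3 = 2, so there are 2 Jordan blocks; the rank sequence gives block sizes [3, 2].

Assembling the blocks gives the Jordan form J above.

J = [[-1, 1, 0, 0, 0], [0, -1, 1, 0, 0], [0, 0, -1, 0, 0], [0, 0, 0, -1, 1], [0, 0, 0, 0, -1]]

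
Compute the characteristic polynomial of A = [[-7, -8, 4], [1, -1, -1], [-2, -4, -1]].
xI - A = [[x + 7, 8, -4], [-1, x + 1, 1], [2, 4, x + 1]].

Expanding det(xI - A) along the first row:
det(xI - A) = + (x + 7)·det([[x + 1, 1], [4, x + 1]]) - (8)·det([[-1, 1], [2, x + 1]]) + (-4)·det([[-1, x + 1], [2, 4]]).

Evaluating gives χ_A(x) = x^3 + 9x^2 + 27x + 27 = (x + 3)^3.

χ_A(x) = (x + 3)^3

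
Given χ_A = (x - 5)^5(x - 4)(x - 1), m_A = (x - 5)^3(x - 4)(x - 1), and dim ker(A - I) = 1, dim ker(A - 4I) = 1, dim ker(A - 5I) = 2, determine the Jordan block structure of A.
λ = 1: algebraic multiplicity 1 (exponent in χ_A), largest block size 1 (exponent in m_A), 1 block (geometric multiplicity). This forces block sizes [1].
λ = 4: algebraic multiplicity 1 (exponent in χ_A), largest block size 1 (exponent in m_A), 1 block (geometric multiplicity). This forces block sizes [1].
λ = 5: algebraic multiplicity 5 (exponent in χ_A), largest block size 3 (exponent in m_A), 2 blocks (geometric multiplicity). These force block sizes [3, 2].

Jordan blocks: (1, 1), (4, 1), (5, 3), (5, 2)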